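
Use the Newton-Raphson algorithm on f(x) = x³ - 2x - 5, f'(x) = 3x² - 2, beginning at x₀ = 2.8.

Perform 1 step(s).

f(x) = x³ - 2x - 5
f'(x) = 3x² - 2
x₀ = 2.8

Newton-Raphson formula: x_{n+1} = x_n - f(x_n)/f'(x_n)

Iteration 1:
  f(2.800000) = 11.352000
  f'(2.800000) = 21.520000
  x_1 = 2.800000 - 11.352000/21.520000 = 2.272491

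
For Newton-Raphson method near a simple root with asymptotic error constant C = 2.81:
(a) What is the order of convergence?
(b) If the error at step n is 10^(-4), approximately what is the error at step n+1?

(a) Newton-Raphson has quadratic (order 2) convergence near simple roots.
    This means |e_{n+1}| ≈ C|e_n|².

(b) With |e_n| = 10^(-4) and C = 2.81:
    |e_{n+1}| ≈ 2.81 × (10^(-4))² = 2.81 × 10^(-8)

(a) 2 (quadratic); (b) |e_{n+1}| ≈ 2.810e-08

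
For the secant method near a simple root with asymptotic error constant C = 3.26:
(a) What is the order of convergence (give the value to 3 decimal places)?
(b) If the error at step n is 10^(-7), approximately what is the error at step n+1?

(a) Secant method has superlinear convergence with order φ = (1+√5)/2 ≈ 1.618.
    This means |e_{n+1}| ≈ C|e_n|^1.618.

(b) With |e_n| = 10^(-7) and C = 3.26:
    |e_{n+1}| ≈ 3.26 × (10^(-7))^1.618 = 3.26 × 10^(-11.33)

(a) ≈ 1.618 (golden ratio); (b) |e_{n+1}| ≈ 1.538e-11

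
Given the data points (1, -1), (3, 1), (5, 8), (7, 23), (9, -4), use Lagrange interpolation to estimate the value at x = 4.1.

Lagrange interpolation formula:
P(x) = Σ yᵢ × Lᵢ(x)
where Lᵢ(x) = Π_{j≠i} (x - xⱼ)/(xᵢ - xⱼ)

L_0(4.1) = (4.1 - 3)/(1 - 3) × (4.1 - 5)/(1 - 5) × (4.1 - 7)/(1 - 7) × (4.1 - 9)/(1 - 9) = -0.036635
L_1(4.1) = (4.1 - 1)/(3 - 1) × (4.1 - 5)/(3 - 5) × (4.1 - 7)/(3 - 7) × (4.1 - 9)/(3 - 9) = 0.412978
L_2(4.1) = (4.1 - 1)/(5 - 1) × (4.1 - 3)/(5 - 3) × (4.1 - 7)/(5 - 7) × (4.1 - 9)/(5 - 9) = 0.757127
L_3(4.1) = (4.1 - 1)/(7 - 1) × (4.1 - 3)/(7 - 3) × (4.1 - 5)/(7 - 5) × (4.1 - 9)/(7 - 9) = -0.156647
L_4(4.1) = (4.1 - 1)/(9 - 1) × (4.1 - 3)/(9 - 3) × (4.1 - 5)/(9 - 5) × (4.1 - 7)/(9 - 7) = 0.023177

P(4.1) = (-1)×L_0(4.1) + 1×L_1(4.1) + 8×L_2(4.1) + 23×L_3(4.1) + (-4)×L_4(4.1)
P(4.1) = 2.811038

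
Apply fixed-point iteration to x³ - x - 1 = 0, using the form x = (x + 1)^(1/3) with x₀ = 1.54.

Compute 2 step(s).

Equation: x³ - x - 1 = 0
Fixed-point form: x = (x + 1)^(1/3)
x₀ = 1.54

x_1 = g(1.540000) = 1.364409
x_2 = g(1.364409) = 1.332215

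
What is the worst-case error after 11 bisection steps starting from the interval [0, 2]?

Bisection error bound: |error| ≤ (b-a)/2^n
|error| ≤ (2 - 0)/2^11 = 2/2^11
|error| ≤ 0.0009765625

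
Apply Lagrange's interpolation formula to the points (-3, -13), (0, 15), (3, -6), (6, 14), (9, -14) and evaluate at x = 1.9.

Lagrange interpolation formula:
P(x) = Σ yᵢ × Lᵢ(x)
where Lᵢ(x) = Π_{j≠i} (x - xⱼ)/(xᵢ - xⱼ)

L_0(1.9) = (1.9 - 0)/(-3 - 0) × (1.9 - 3)/(-3 - 3) × (1.9 - 6)/(-3 - 6) × (1.9 - 9)/(-3 - 9) = -0.031296
L_1(1.9) = (1.9 - (-3))/(0 - (-3)) × (1.9 - 3)/(0 - 3) × (1.9 - 6)/(0 - 6) × (1.9 - 9)/(0 - 9) = 0.322845
L_2(1.9) = (1.9 - (-3))/(3 - (-3)) × (1.9 - 0)/(3 - 0) × (1.9 - 6)/(3 - 6) × (1.9 - 9)/(3 - 9) = 0.836463
L_3(1.9) = (1.9 - (-3))/(6 - (-3)) × (1.9 - 0)/(6 - 0) × (1.9 - 3)/(6 - 3) × (1.9 - 9)/(6 - 9) = -0.149611
L_4(1.9) = (1.9 - (-3))/(9 - (-3)) × (1.9 - 0)/(9 - 0) × (1.9 - 3)/(9 - 3) × (1.9 - 6)/(9 - 6) = 0.021599

P(1.9) = (-13)×L_0(1.9) + 15×L_1(1.9) + (-6)×L_2(1.9) + 14×L_3(1.9) + (-14)×L_4(1.9)
P(1.9) = -2.166188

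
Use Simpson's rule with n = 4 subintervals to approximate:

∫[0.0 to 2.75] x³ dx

f(x) = x³
a = 0.0, b = 2.75, n = 4
h = (b - a)/n = 0.687500

Simpson's rule: (h/3)[f(x₀) + 4f(x₁) + 2f(x₂) + ... + f(xₙ)]

x_0 = 0.0000, f(x_0) = 0.000000, coefficient = 1
x_1 = 0.6875, f(x_1) = 0.324951, coefficient = 4
x_2 = 1.3750, f(x_2) = 2.599609, coefficient = 2
x_3 = 2.0625, f(x_3) = 8.773682, coefficient = 4
x_4 = 2.7500, f(x_4) = 20.796875, coefficient = 1

I ≈ (0.687500/3) × 62.390625 = 14.297852
Exact value: 14.297852
Error: 0.000000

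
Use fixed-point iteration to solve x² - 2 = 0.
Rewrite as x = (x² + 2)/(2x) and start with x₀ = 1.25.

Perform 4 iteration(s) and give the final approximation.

Equation: x² - 2 = 0
Fixed-point form: x = (x² + 2)/(2x)
x₀ = 1.25

x_1 = g(1.250000) = 1.425000
x_2 = g(1.425000) = 1.414254
x_3 = g(1.414254) = 1.414214
x_4 = g(1.414214) = 1.414214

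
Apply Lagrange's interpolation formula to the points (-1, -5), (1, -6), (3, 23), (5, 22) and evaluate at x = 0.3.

Lagrange interpolation formula:
P(x) = Σ yᵢ × Lᵢ(x)
where Lᵢ(x) = Π_{j≠i} (x - xⱼ)/(xᵢ - xⱼ)

L_0(0.3) = (0.3 - 1)/(-1 - 1) × (0.3 - 3)/(-1 - 3) × (0.3 - 5)/(-1 - 5) = 0.185062
L_1(0.3) = (0.3 - (-1))/(1 - (-1)) × (0.3 - 3)/(1 - 3) × (0.3 - 5)/(1 - 5) = 1.031063
L_2(0.3) = (0.3 - (-1))/(3 - (-1)) × (0.3 - 1)/(3 - 1) × (0.3 - 5)/(3 - 5) = -0.267313
L_3(0.3) = (0.3 - (-1))/(5 - (-1)) × (0.3 - 1)/(5 - 1) × (0.3 - 3)/(5 - 3) = 0.051188

P(0.3) = (-5)×L_0(0.3) + (-6)×L_1(0.3) + 23×L_2(0.3) + 22×L_3(0.3)
P(0.3) = -12.133750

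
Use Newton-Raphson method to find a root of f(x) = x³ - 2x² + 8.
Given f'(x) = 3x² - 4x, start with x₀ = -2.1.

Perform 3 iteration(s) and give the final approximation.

f(x) = x³ - 2x² + 8
f'(x) = 3x² - 4x
x₀ = -2.1

Newton-Raphson formula: x_{n+1} = x_n - f(x_n)/f'(x_n)

Iteration 1:
  f(-2.100000) = -10.081000
  f'(-2.100000) = 21.630000
  x_1 = -2.100000 - (-10.081000)/21.630000 = -1.633934
Iteration 2:
  f(-1.633934) = -1.701665
  f'(-1.633934) = 14.544962
  x_2 = -1.633934 - (-1.701665)/14.544962 = -1.516941
Iteration 3:
  f(-1.516941) = -0.092867
  f'(-1.516941) = 12.971093
  x_3 = -1.516941 - (-0.092867)/12.971093 = -1.509781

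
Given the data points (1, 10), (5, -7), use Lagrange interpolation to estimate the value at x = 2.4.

Lagrange interpolation formula:
P(x) = Σ yᵢ × Lᵢ(x)
where Lᵢ(x) = Π_{j≠i} (x - xⱼ)/(xᵢ - xⱼ)

L_0(2.4) = (2.4 - 5)/(1 - 5) = 0.650000
L_1(2.4) = (2.4 - 1)/(5 - 1) = 0.350000

P(2.4) = 10×L_0(2.4) + (-7)×L_1(2.4)
P(2.4) = 4.050000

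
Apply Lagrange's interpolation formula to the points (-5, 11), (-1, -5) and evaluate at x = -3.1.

Lagrange interpolation formula:
P(x) = Σ yᵢ × Lᵢ(x)
where Lᵢ(x) = Π_{j≠i} (x - xⱼ)/(xᵢ - xⱼ)

L_0(-3.1) = (-3.1 - (-1))/(-5 - (-1)) = 0.525000
L_1(-3.1) = (-3.1 - (-5))/(-1 - (-5)) = 0.475000

P(-3.1) = 11×L_0(-3.1) + (-5)×L_1(-3.1)
P(-3.1) = 3.400000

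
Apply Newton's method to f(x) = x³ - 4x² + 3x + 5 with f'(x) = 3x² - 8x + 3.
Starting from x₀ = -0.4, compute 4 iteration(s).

f(x) = x³ - 4x² + 3x + 5
f'(x) = 3x² - 8x + 3
x₀ = -0.4

Newton-Raphson formula: x_{n+1} = x_n - f(x_n)/f'(x_n)

Iteration 1:
  f(-0.400000) = 3.096000
  f'(-0.400000) = 6.680000
  x_1 = -0.400000 - 3.096000/6.680000 = -0.863473
Iteration 2:
  f(-0.863473) = -1.216555
  f'(-0.863473) = 12.144542
  x_2 = -0.863473 - (-1.216555)/12.144542 = -0.763300
Iteration 3:
  f(-0.763300) = -0.065127
  f'(-0.763300) = 10.854281
  x_3 = -0.763300 - (-0.065127)/10.854281 = -0.757300
Iteration 4:
  f(-0.757300) = -0.000226
  f'(-0.757300) = 10.778909
  x_4 = -0.757300 - (-0.000226)/10.778909 = -0.757279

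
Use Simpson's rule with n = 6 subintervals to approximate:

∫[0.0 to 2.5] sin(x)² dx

f(x) = sin(x)²
a = 0.0, b = 2.5, n = 6
h = (b - a)/n = 0.416667

Simpson's rule: (h/3)[f(x₀) + 4f(x₁) + 2f(x₂) + ... + f(xₙ)]

x_0 = 0.0000, f(x_0) = 0.000000, coefficient = 1
x_1 = 0.4167, f(x_1) = 0.163794, coefficient = 4
x_2 = 0.8333, f(x_2) = 0.547862, coefficient = 2
x_3 = 1.2500, f(x_3) = 0.900572, coefficient = 4
x_4 = 1.6667, f(x_4) = 0.990837, coefficient = 2
x_5 = 2.0833, f(x_5) = 0.759518, coefficient = 4
x_6 = 2.5000, f(x_6) = 0.358169, coefficient = 1

I ≈ (0.416667/3) × 10.731100 = 1.490431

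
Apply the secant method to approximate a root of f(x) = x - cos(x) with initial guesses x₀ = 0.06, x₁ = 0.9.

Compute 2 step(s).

f(x) = x - cos(x)
x₀ = 0.06, x₁ = 0.9

Secant formula: x_{n+1} = x_n - f(x_n)(x_n - x_{n-1})/(f(x_n) - f(x_{n-1}))

Iteration 1:
  f(0.060000) = -0.938201
  f(0.900000) = 0.278390
  x_2 = 0.900000 - 0.278390×(0.900000 - 0.060000)/(0.278390 - (-0.938201))
       = 0.707784
Iteration 2:
  f(0.900000) = 0.278390
  f(0.707784) = -0.052020
  x_3 = 0.707784 - (-0.052020)×(0.707784 - 0.900000)/(-0.052020 - 0.278390)
       = 0.738047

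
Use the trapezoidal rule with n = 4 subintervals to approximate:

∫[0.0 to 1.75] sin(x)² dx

f(x) = sin(x)²
a = 0.0, b = 1.75, n = 4
h = (b - a)/n = 0.437500

Trapezoidal rule: (h/2)[f(x₀) + 2f(x₁) + 2f(x₂) + ... + f(xₙ)]

x_0 = 0.0000, f(x_0) = 0.000000, coefficient = 1
x_1 = 0.4375, f(x_1) = 0.179502, coefficient = 2
x_2 = 0.8750, f(x_2) = 0.589123, coefficient = 2
x_3 = 1.3125, f(x_3) = 0.934754, coefficient = 2
x_4 = 1.7500, f(x_4) = 0.968228, coefficient = 1

I ≈ (0.437500/2) × 4.374985 = 0.957028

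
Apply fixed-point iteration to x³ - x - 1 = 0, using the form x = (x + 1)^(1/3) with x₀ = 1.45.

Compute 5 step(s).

Equation: x³ - x - 1 = 0
Fixed-point form: x = (x + 1)^(1/3)
x₀ = 1.45

x_1 = g(1.450000) = 1.348100
x_2 = g(1.348100) = 1.329144
x_3 = g(1.329144) = 1.325558
x_4 = g(1.325558) = 1.324878
x_5 = g(1.324878) = 1.324748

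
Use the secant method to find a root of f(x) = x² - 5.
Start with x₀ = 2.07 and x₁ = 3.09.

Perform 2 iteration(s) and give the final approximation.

f(x) = x² - 5
x₀ = 2.07, x₁ = 3.09

Secant formula: x_{n+1} = x_n - f(x_n)(x_n - x_{n-1})/(f(x_n) - f(x_{n-1}))

Iteration 1:
  f(2.070000) = -0.715100
  f(3.090000) = 4.548100
  x_2 = 3.090000 - 4.548100×(3.090000 - 2.070000)/(4.548100 - (-0.715100))
       = 2.208585
Iteration 2:
  f(3.090000) = 4.548100
  f(2.208585) = -0.122151
  x_3 = 2.208585 - (-0.122151)×(2.208585 - 3.090000)/(-0.122151 - 4.548100)
       = 2.231639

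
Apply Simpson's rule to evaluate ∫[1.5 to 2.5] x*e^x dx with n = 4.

f(x) = x*e^x
a = 1.5, b = 2.5, n = 4
h = (b - a)/n = 0.250000

Simpson's rule: (h/3)[f(x₀) + 4f(x₁) + 2f(x₂) + ... + f(xₙ)]

x_0 = 1.5000, f(x_0) = 6.722534, coefficient = 1
x_1 = 1.7500, f(x_1) = 10.070555, coefficient = 4
x_2 = 2.0000, f(x_2) = 14.778112, coefficient = 2
x_3 = 2.2500, f(x_3) = 21.347406, coefficient = 4
x_4 = 2.5000, f(x_4) = 30.456235, coefficient = 1

I ≈ (0.250000/3) × 192.406834 = 16.033903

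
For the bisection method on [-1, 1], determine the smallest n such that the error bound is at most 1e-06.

We need (b-a)/2^n ≤ 1e-06
(1 - (-1))/2^n ≤ 1e-06
2/2^n ≤ 1e-06
2^n ≥ 2000000
n ≥ log₂(2000000) = 20.93
n ≥ 21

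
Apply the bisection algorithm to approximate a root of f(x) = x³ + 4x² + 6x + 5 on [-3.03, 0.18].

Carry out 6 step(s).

f(x) = x³ + 4x² + 6x + 5
Initial interval: [-3.03, 0.18]

Iteration 1:
  c_1 = (-3.030000 + 0.180000)/2 = -1.425000
  f(c_1) = f(-1.425000) = 1.678859
  f(a) × f(c) < 0, new interval: [-3.030000, -1.425000]
Iteration 2:
  c_2 = (-3.030000 + (-1.425000))/2 = -2.227500
  f(c_2) = f(-2.227500) = 0.429713
  f(a) × f(c) < 0, new interval: [-3.030000, -2.227500]
Iteration 3:
  c_3 = (-3.030000 + (-2.227500))/2 = -2.628750
  f(c_3) = f(-2.628750) = -1.296715
  f(a) × f(c) ≥ 0, new interval: [-2.628750, -2.227500]
Iteration 4:
  c_4 = (-2.628750 + (-2.227500))/2 = -2.428125
  f(c_4) = f(-2.428125) = -0.301303
  f(a) × f(c) ≥ 0, new interval: [-2.428125, -2.227500]
Iteration 5:
  c_5 = (-2.428125 + (-2.227500))/2 = -2.327813
  f(c_5) = f(-2.327813) = 0.094226
  f(a) × f(c) < 0, new interval: [-2.428125, -2.327813]
Iteration 6:
  c_6 = (-2.428125 + (-2.327813))/2 = -2.377969
  f(c_6) = f(-2.377969) = -0.095655
  f(a) × f(c) ≥ 0, new interval: [-2.377969, -2.327813]

After 6 iteration(s), the approximation is c_6 = -2.377969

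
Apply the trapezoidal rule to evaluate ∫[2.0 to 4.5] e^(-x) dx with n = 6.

f(x) = e^(-x)
a = 2.0, b = 4.5, n = 6
h = (b - a)/n = 0.416667

Trapezoidal rule: (h/2)[f(x₀) + 2f(x₁) + 2f(x₂) + ... + f(xₙ)]

x_0 = 2.0000, f(x_0) = 0.135335, coefficient = 1
x_1 = 2.4167, f(x_1) = 0.089219, coefficient = 2
x_2 = 2.8333, f(x_2) = 0.058816, coefficient = 2
x_3 = 3.2500, f(x_3) = 0.038774, coefficient = 2
x_4 = 3.6667, f(x_4) = 0.025562, coefficient = 2
x_5 = 4.0833, f(x_5) = 0.016851, coefficient = 2
x_6 = 4.5000, f(x_6) = 0.011109, coefficient = 1

I ≈ (0.416667/2) × 0.604888 = 0.126018
Exact value: 0.124226
Error: 0.001792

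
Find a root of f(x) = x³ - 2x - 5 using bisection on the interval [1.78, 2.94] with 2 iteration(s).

f(x) = x³ - 2x - 5
Initial interval: [1.78, 2.94]

Iteration 1:
  c_1 = (1.780000 + 2.940000)/2 = 2.360000
  f(c_1) = f(2.360000) = 3.424256
  f(a) × f(c) < 0, new interval: [1.780000, 2.360000]
Iteration 2:
  c_2 = (1.780000 + 2.360000)/2 = 2.070000
  f(c_2) = f(2.070000) = -0.270257
  f(a) × f(c) ≥ 0, new interval: [2.070000, 2.360000]

After 2 iteration(s), the approximation is c_2 = 2.070000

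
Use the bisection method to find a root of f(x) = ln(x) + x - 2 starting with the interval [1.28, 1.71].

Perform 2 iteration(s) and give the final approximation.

f(x) = ln(x) + x - 2
Initial interval: [1.28, 1.71]

Iteration 1:
  c_1 = (1.280000 + 1.710000)/2 = 1.495000
  f(c_1) = f(1.495000) = -0.102874
  f(a) × f(c) ≥ 0, new interval: [1.495000, 1.710000]
Iteration 2:
  c_2 = (1.495000 + 1.710000)/2 = 1.602500
  f(c_2) = f(1.602500) = 0.074065
  f(a) × f(c) < 0, new interval: [1.495000, 1.602500]

After 2 iteration(s), the approximation is c_2 = 1.602500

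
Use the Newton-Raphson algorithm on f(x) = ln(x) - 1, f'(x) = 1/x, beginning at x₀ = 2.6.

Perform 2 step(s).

f(x) = ln(x) - 1
f'(x) = 1/x
x₀ = 2.6

Newton-Raphson formula: x_{n+1} = x_n - f(x_n)/f'(x_n)

Iteration 1:
  f(2.600000) = -0.044489
  f'(2.600000) = 0.384615
  x_1 = 2.600000 - (-0.044489)/0.384615 = 2.715670
Iteration 2:
  f(2.715670) = -0.000961
  f'(2.715670) = 0.368233
  x_2 = 2.715670 - (-0.000961)/0.368233 = 2.718281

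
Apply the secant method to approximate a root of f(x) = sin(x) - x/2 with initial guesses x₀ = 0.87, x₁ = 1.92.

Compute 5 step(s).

f(x) = sin(x) - x/2
x₀ = 0.87, x₁ = 1.92

Secant formula: x_{n+1} = x_n - f(x_n)(x_n - x_{n-1})/(f(x_n) - f(x_{n-1}))

Iteration 1:
  f(0.870000) = 0.329329
  f(1.920000) = -0.020355
  x_2 = 1.920000 - (-0.020355)×(1.920000 - 0.870000)/(-0.020355 - 0.329329)
       = 1.858881
Iteration 2:
  f(1.920000) = -0.020355
  f(1.858881) = 0.029349
  x_3 = 1.858881 - 0.029349×(1.858881 - 1.920000)/(0.029349 - (-0.020355))
       = 1.894971
Iteration 3:
  f(1.858881) = 0.029349
  f(1.894971) = 0.000429
  x_4 = 1.894971 - 0.000429×(1.894971 - 1.858881)/(0.000429 - 0.029349)
       = 1.895506
Iteration 4:
  f(1.894971) = 0.000429
  f(1.895506) = -0.000009
  x_5 = 1.895506 - (-0.000009)×(1.895506 - 1.894971)/(-0.000009 - 0.000429)
       = 1.895494
Iteration 5:
  f(1.895506) = -0.000009
  f(1.895494) = 0.000000
  x_6 = 1.895494 - 0.000000×(1.895494 - 1.895506)/(0.000000 - (-0.000009))
       = 1.895494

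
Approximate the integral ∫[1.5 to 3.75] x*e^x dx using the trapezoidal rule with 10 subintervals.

f(x) = x*e^x
a = 1.5, b = 3.75, n = 10
h = (b - a)/n = 0.225000

Trapezoidal rule: (h/2)[f(x₀) + 2f(x₁) + 2f(x₂) + ... + f(xₙ)]

x_0 = 1.5000, f(x_0) = 6.722534, coefficient = 1
x_1 = 1.7250, f(x_1) = 9.681599, coefficient = 2
x_2 = 1.9500, f(x_2) = 13.705941, coefficient = 2
x_3 = 2.1750, f(x_3) = 19.144753, coefficient = 2
x_4 = 2.4000, f(x_4) = 26.455623, coefficient = 2
x_5 = 2.6250, f(x_5) = 36.237007, coefficient = 2
x_6 = 2.8500, f(x_6) = 49.270178, coefficient = 2
x_7 = 3.0750, f(x_7) = 66.573387, coefficient = 2
x_8 = 3.3000, f(x_8) = 89.471708, coefficient = 2
x_9 = 3.5250, f(x_9) = 119.687052, coefficient = 2
x_10 = 3.7500, f(x_10) = 159.454058, coefficient = 1

I ≈ (0.225000/2) × 1026.631088 = 115.495997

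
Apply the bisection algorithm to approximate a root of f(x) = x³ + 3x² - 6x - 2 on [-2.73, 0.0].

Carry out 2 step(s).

f(x) = x³ + 3x² - 6x - 2
Initial interval: [-2.73, 0.0]

Iteration 1:
  c_1 = (-2.730000 + 0.000000)/2 = -1.365000
  f(c_1) = f(-1.365000) = 9.236373
  f(a) × f(c) ≥ 0, new interval: [-1.365000, 0.000000]
Iteration 2:
  c_2 = (-1.365000 + 0.000000)/2 = -0.682500
  f(c_2) = f(-0.682500) = 3.174506
  f(a) × f(c) ≥ 0, new interval: [-0.682500, 0.000000]

After 2 iteration(s), the approximation is c_2 = -0.682500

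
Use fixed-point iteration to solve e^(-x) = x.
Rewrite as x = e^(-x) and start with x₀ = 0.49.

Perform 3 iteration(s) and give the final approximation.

Equation: e^(-x) = x
Fixed-point form: x = e^(-x)
x₀ = 0.49

x_1 = g(0.490000) = 0.612626
x_2 = g(0.612626) = 0.541926
x_3 = g(0.541926) = 0.581627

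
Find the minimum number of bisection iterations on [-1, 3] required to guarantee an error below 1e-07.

We need (b-a)/2^n ≤ 1e-07
(3 - (-1))/2^n ≤ 1e-07
4/2^n ≤ 1e-07
2^n ≥ 40000000
n ≥ log₂(40000000) = 25.25
n ≥ 26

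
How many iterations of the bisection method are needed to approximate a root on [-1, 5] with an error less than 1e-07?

We need (b-a)/2^n ≤ 1e-07
(5 - (-1))/2^n ≤ 1e-07
6/2^n ≤ 1e-07
2^n ≥ 60000000
n ≥ log₂(60000000) = 25.84
n ≥ 26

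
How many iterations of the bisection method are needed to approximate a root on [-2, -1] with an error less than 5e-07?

We need (b-a)/2^n ≤ 5e-07
(-1 - (-2))/2^n ≤ 5e-07
1/2^n ≤ 5e-07
2^n ≥ 2000000
n ≥ log₂(2000000) = 20.93
n ≥ 21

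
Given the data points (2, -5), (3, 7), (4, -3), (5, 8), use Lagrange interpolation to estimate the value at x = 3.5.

Lagrange interpolation formula:
P(x) = Σ yᵢ × Lᵢ(x)
where Lᵢ(x) = Π_{j≠i} (x - xⱼ)/(xᵢ - xⱼ)

L_0(3.5) = (3.5 - 3)/(2 - 3) × (3.5 - 4)/(2 - 4) × (3.5 - 5)/(2 - 5) = -0.062500
L_1(3.5) = (3.5 - 2)/(3 - 2) × (3.5 - 4)/(3 - 4) × (3.5 - 5)/(3 - 5) = 0.562500
L_2(3.5) = (3.5 - 2)/(4 - 2) × (3.5 - 3)/(4 - 3) × (3.5 - 5)/(4 - 5) = 0.562500
L_3(3.5) = (3.5 - 2)/(5 - 2) × (3.5 - 3)/(5 - 3) × (3.5 - 4)/(5 - 4) = -0.062500

P(3.5) = (-5)×L_0(3.5) + 7×L_1(3.5) + (-3)×L_2(3.5) + 8×L_3(3.5)
P(3.5) = 2.062500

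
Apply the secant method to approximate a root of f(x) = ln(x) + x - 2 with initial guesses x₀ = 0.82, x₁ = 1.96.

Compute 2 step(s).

f(x) = ln(x) + x - 2
x₀ = 0.82, x₁ = 1.96

Secant formula: x_{n+1} = x_n - f(x_n)(x_n - x_{n-1})/(f(x_n) - f(x_{n-1}))

Iteration 1:
  f(0.820000) = -1.378451
  f(1.960000) = 0.632944
  x_2 = 1.960000 - 0.632944×(1.960000 - 0.820000)/(0.632944 - (-1.378451))
       = 1.601266
Iteration 2:
  f(1.960000) = 0.632944
  f(1.601266) = 0.072060
  x_3 = 1.601266 - 0.072060×(1.601266 - 1.960000)/(0.072060 - 0.632944)
       = 1.555177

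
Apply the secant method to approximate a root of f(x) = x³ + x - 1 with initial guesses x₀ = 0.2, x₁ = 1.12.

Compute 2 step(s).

f(x) = x³ + x - 1
x₀ = 0.2, x₁ = 1.12

Secant formula: x_{n+1} = x_n - f(x_n)(x_n - x_{n-1})/(f(x_n) - f(x_{n-1}))

Iteration 1:
  f(0.200000) = -0.792000
  f(1.120000) = 1.524928
  x_2 = 1.120000 - 1.524928×(1.120000 - 0.200000)/(1.524928 - (-0.792000))
       = 0.514485
Iteration 2:
  f(1.120000) = 1.524928
  f(0.514485) = -0.349333
  x_3 = 0.514485 - (-0.349333)×(0.514485 - 1.120000)/(-0.349333 - 1.524928)
       = 0.627344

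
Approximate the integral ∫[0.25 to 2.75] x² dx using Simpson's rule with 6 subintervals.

f(x) = x²
a = 0.25, b = 2.75, n = 6
h = (b - a)/n = 0.416667

Simpson's rule: (h/3)[f(x₀) + 4f(x₁) + 2f(x₂) + ... + f(xₙ)]

x_0 = 0.2500, f(x_0) = 0.062500, coefficient = 1
x_1 = 0.6667, f(x_1) = 0.444444, coefficient = 4
x_2 = 1.0833, f(x_2) = 1.173611, coefficient = 2
x_3 = 1.5000, f(x_3) = 2.250000, coefficient = 4
x_4 = 1.9167, f(x_4) = 3.673611, coefficient = 2
x_5 = 2.3333, f(x_5) = 5.444444, coefficient = 4
x_6 = 2.7500, f(x_6) = 7.562500, coefficient = 1

I ≈ (0.416667/3) × 49.875000 = 6.927083
Exact value: 6.927083
Error: 0.000000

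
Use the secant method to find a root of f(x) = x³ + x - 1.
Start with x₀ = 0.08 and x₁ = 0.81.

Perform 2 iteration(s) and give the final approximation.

f(x) = x³ + x - 1
x₀ = 0.08, x₁ = 0.81

Secant formula: x_{n+1} = x_n - f(x_n)(x_n - x_{n-1})/(f(x_n) - f(x_{n-1}))

Iteration 1:
  f(0.080000) = -0.919488
  f(0.810000) = 0.341441
  x_2 = 0.810000 - 0.341441×(0.810000 - 0.080000)/(0.341441 - (-0.919488))
       = 0.612327
Iteration 2:
  f(0.810000) = 0.341441
  f(0.612327) = -0.158085
  x_3 = 0.612327 - (-0.158085)×(0.612327 - 0.810000)/(-0.158085 - 0.341441)
       = 0.674884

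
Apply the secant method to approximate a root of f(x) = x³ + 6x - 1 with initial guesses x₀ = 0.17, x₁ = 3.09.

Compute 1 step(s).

f(x) = x³ + 6x - 1
x₀ = 0.17, x₁ = 3.09

Secant formula: x_{n+1} = x_n - f(x_n)(x_n - x_{n-1})/(f(x_n) - f(x_{n-1}))

Iteration 1:
  f(0.170000) = 0.024913
  f(3.090000) = 47.043629
  x_2 = 3.090000 - 47.043629×(3.090000 - 0.170000)/(47.043629 - 0.024913)
       = 0.168453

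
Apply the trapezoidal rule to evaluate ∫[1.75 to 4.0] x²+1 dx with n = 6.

f(x) = x²+1
a = 1.75, b = 4.0, n = 6
h = (b - a)/n = 0.375000

Trapezoidal rule: (h/2)[f(x₀) + 2f(x₁) + 2f(x₂) + ... + f(xₙ)]

x_0 = 1.7500, f(x_0) = 4.062500, coefficient = 1
x_1 = 2.1250, f(x_1) = 5.515625, coefficient = 2
x_2 = 2.5000, f(x_2) = 7.250000, coefficient = 2
x_3 = 2.8750, f(x_3) = 9.265625, coefficient = 2
x_4 = 3.2500, f(x_4) = 11.562500, coefficient = 2
x_5 = 3.6250, f(x_5) = 14.140625, coefficient = 2
x_6 = 4.0000, f(x_6) = 17.000000, coefficient = 1

I ≈ (0.375000/2) × 116.531250 = 21.849609
Exact value: 21.796875
Error: 0.052734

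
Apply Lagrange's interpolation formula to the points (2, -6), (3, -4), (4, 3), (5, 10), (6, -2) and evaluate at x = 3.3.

Lagrange interpolation formula:
P(x) = Σ yᵢ × Lᵢ(x)
where Lᵢ(x) = Π_{j≠i} (x - xⱼ)/(xᵢ - xⱼ)

L_0(3.3) = (3.3 - 3)/(2 - 3) × (3.3 - 4)/(2 - 4) × (3.3 - 5)/(2 - 5) × (3.3 - 6)/(2 - 6) = -0.040162
L_1(3.3) = (3.3 - 2)/(3 - 2) × (3.3 - 4)/(3 - 4) × (3.3 - 5)/(3 - 5) × (3.3 - 6)/(3 - 6) = 0.696150
L_2(3.3) = (3.3 - 2)/(4 - 2) × (3.3 - 3)/(4 - 3) × (3.3 - 5)/(4 - 5) × (3.3 - 6)/(4 - 6) = 0.447525
L_3(3.3) = (3.3 - 2)/(5 - 2) × (3.3 - 3)/(5 - 3) × (3.3 - 4)/(5 - 4) × (3.3 - 6)/(5 - 6) = -0.122850
L_4(3.3) = (3.3 - 2)/(6 - 2) × (3.3 - 3)/(6 - 3) × (3.3 - 4)/(6 - 4) × (3.3 - 5)/(6 - 5) = 0.019337

P(3.3) = (-6)×L_0(3.3) + (-4)×L_1(3.3) + 3×L_2(3.3) + 10×L_3(3.3) + (-2)×L_4(3.3)
P(3.3) = -2.468225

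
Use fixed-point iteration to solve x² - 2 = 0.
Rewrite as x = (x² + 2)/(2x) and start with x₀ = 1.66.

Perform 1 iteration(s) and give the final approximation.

Equation: x² - 2 = 0
Fixed-point form: x = (x² + 2)/(2x)
x₀ = 1.66

x_1 = g(1.660000) = 1.432410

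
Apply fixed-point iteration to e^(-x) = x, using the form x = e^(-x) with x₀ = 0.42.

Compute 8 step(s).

Equation: e^(-x) = x
Fixed-point form: x = e^(-x)
x₀ = 0.42

x_1 = g(0.420000) = 0.657047
x_2 = g(0.657047) = 0.518380
x_3 = g(0.518380) = 0.595484
x_4 = g(0.595484) = 0.551295
x_5 = g(0.551295) = 0.576203
x_6 = g(0.576203) = 0.562028
x_7 = g(0.562028) = 0.570052
x_8 = g(0.570052) = 0.565496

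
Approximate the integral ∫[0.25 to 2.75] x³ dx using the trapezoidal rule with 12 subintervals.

f(x) = x³
a = 0.25, b = 2.75, n = 12
h = (b - a)/n = 0.208333

Trapezoidal rule: (h/2)[f(x₀) + 2f(x₁) + 2f(x₂) + ... + f(xₙ)]

x_0 = 0.2500, f(x_0) = 0.015625, coefficient = 1
x_1 = 0.4583, f(x_1) = 0.096282, coefficient = 2
x_2 = 0.6667, f(x_2) = 0.296296, coefficient = 2
x_3 = 0.8750, f(x_3) = 0.669922, coefficient = 2
x_4 = 1.0833, f(x_4) = 1.271412, coefficient = 2
x_5 = 1.2917, f(x_5) = 2.155020, coefficient = 2
x_6 = 1.5000, f(x_6) = 3.375000, coefficient = 2
x_7 = 1.7083, f(x_7) = 4.985605, coefficient = 2
x_8 = 1.9167, f(x_8) = 7.041088, coefficient = 2
x_9 = 2.1250, f(x_9) = 9.595703, coefficient = 2
x_10 = 2.3333, f(x_10) = 12.703704, coefficient = 2
x_11 = 2.5417, f(x_11) = 16.419343, coefficient = 2
x_12 = 2.7500, f(x_12) = 20.796875, coefficient = 1

I ≈ (0.208333/2) × 138.031250 = 14.378255
Exact value: 14.296875
Error: 0.081380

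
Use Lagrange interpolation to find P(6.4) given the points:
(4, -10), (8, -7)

Lagrange interpolation formula:
P(x) = Σ yᵢ × Lᵢ(x)
where Lᵢ(x) = Π_{j≠i} (x - xⱼ)/(xᵢ - xⱼ)

L_0(6.4) = (6.4 - 8)/(4 - 8) = 0.400000
L_1(6.4) = (6.4 - 4)/(8 - 4) = 0.600000

P(6.4) = (-10)×L_0(6.4) + (-7)×L_1(6.4)
P(6.4) = -8.200000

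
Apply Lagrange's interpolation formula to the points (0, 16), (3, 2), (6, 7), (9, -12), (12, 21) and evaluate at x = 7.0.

Lagrange interpolation formula:
P(x) = Σ yᵢ × Lᵢ(x)
where Lᵢ(x) = Π_{j≠i} (x - xⱼ)/(xᵢ - xⱼ)

L_0(7.0) = (7.0 - 3)/(0 - 3) × (7.0 - 6)/(0 - 6) × (7.0 - 9)/(0 - 9) × (7.0 - 12)/(0 - 12) = 0.020576
L_1(7.0) = (7.0 - 0)/(3 - 0) × (7.0 - 6)/(3 - 6) × (7.0 - 9)/(3 - 9) × (7.0 - 12)/(3 - 12) = -0.144033
L_2(7.0) = (7.0 - 0)/(6 - 0) × (7.0 - 3)/(6 - 3) × (7.0 - 9)/(6 - 9) × (7.0 - 12)/(6 - 12) = 0.864198
L_3(7.0) = (7.0 - 0)/(9 - 0) × (7.0 - 3)/(9 - 3) × (7.0 - 6)/(9 - 6) × (7.0 - 12)/(9 - 12) = 0.288066
L_4(7.0) = (7.0 - 0)/(12 - 0) × (7.0 - 3)/(12 - 3) × (7.0 - 6)/(12 - 6) × (7.0 - 9)/(12 - 9) = -0.028807

P(7.0) = 16×L_0(7.0) + 2×L_1(7.0) + 7×L_2(7.0) + (-12)×L_3(7.0) + 21×L_4(7.0)
P(7.0) = 2.028807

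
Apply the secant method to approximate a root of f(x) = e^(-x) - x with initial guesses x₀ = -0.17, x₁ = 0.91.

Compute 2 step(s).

f(x) = e^(-x) - x
x₀ = -0.17, x₁ = 0.91

Secant formula: x_{n+1} = x_n - f(x_n)(x_n - x_{n-1})/(f(x_n) - f(x_{n-1}))

Iteration 1:
  f(-0.170000) = 1.355305
  f(0.910000) = -0.507476
  x_2 = 0.910000 - (-0.507476)×(0.910000 - (-0.170000))/(-0.507476 - 1.355305)
       = 0.615776
Iteration 2:
  f(0.910000) = -0.507476
  f(0.615776) = -0.075555
  x_3 = 0.615776 - (-0.075555)×(0.615776 - 0.910000)/(-0.075555 - (-0.507476))
       = 0.564308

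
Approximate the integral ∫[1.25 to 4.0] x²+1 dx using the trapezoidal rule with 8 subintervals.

f(x) = x²+1
a = 1.25, b = 4.0, n = 8
h = (b - a)/n = 0.343750

Trapezoidal rule: (h/2)[f(x₀) + 2f(x₁) + 2f(x₂) + ... + f(xₙ)]

x_0 = 1.2500, f(x_0) = 2.562500, coefficient = 1
x_1 = 1.5938, f(x_1) = 3.540039, coefficient = 2
x_2 = 1.9375, f(x_2) = 4.753906, coefficient = 2
x_3 = 2.2812, f(x_3) = 6.204102, coefficient = 2
x_4 = 2.6250, f(x_4) = 7.890625, coefficient = 2
x_5 = 2.9688, f(x_5) = 9.813477, coefficient = 2
x_6 = 3.3125, f(x_6) = 11.972656, coefficient = 2
x_7 = 3.6562, f(x_7) = 14.368164, coefficient = 2
x_8 = 4.0000, f(x_8) = 17.000000, coefficient = 1

I ≈ (0.343750/2) × 136.648438 = 23.486450
Exact value: 23.432292
Error: 0.054159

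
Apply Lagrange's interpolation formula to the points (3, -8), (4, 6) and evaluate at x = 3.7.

Lagrange interpolation formula:
P(x) = Σ yᵢ × Lᵢ(x)
where Lᵢ(x) = Π_{j≠i} (x - xⱼ)/(xᵢ - xⱼ)

L_0(3.7) = (3.7 - 4)/(3 - 4) = 0.300000
L_1(3.7) = (3.7 - 3)/(4 - 3) = 0.700000

P(3.7) = (-8)×L_0(3.7) + 6×L_1(3.7)
P(3.7) = 1.800000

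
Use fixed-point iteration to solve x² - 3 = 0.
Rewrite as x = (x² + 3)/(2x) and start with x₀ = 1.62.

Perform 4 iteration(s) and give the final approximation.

Equation: x² - 3 = 0
Fixed-point form: x = (x² + 3)/(2x)
x₀ = 1.62

x_1 = g(1.620000) = 1.735926
x_2 = g(1.735926) = 1.732055
x_3 = g(1.732055) = 1.732051
x_4 = g(1.732051) = 1.732051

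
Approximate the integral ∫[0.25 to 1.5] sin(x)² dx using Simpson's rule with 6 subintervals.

f(x) = sin(x)²
a = 0.25, b = 1.5, n = 6
h = (b - a)/n = 0.208333

Simpson's rule: (h/3)[f(x₀) + 4f(x₁) + 2f(x₂) + ... + f(xₙ)]

x_0 = 0.2500, f(x_0) = 0.061209, coefficient = 1
x_1 = 0.4583, f(x_1) = 0.195766, coefficient = 4
x_2 = 0.6667, f(x_2) = 0.382381, coefficient = 2
x_3 = 0.8750, f(x_3) = 0.589123, coefficient = 4
x_4 = 1.0833, f(x_4) = 0.780615, coefficient = 2
x_5 = 1.2917, f(x_5) = 0.924089, coefficient = 4
x_6 = 1.5000, f(x_6) = 0.994996, coefficient = 1

I ≈ (0.208333/3) × 10.218108 = 0.709591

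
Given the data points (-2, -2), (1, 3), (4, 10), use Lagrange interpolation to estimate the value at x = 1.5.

Lagrange interpolation formula:
P(x) = Σ yᵢ × Lᵢ(x)
where Lᵢ(x) = Π_{j≠i} (x - xⱼ)/(xᵢ - xⱼ)

L_0(1.5) = (1.5 - 1)/(-2 - 1) × (1.5 - 4)/(-2 - 4) = -0.069444
L_1(1.5) = (1.5 - (-2))/(1 - (-2)) × (1.5 - 4)/(1 - 4) = 0.972222
L_2(1.5) = (1.5 - (-2))/(4 - (-2)) × (1.5 - 1)/(4 - 1) = 0.097222

P(1.5) = (-2)×L_0(1.5) + 3×L_1(1.5) + 10×L_2(1.5)
P(1.5) = 4.027778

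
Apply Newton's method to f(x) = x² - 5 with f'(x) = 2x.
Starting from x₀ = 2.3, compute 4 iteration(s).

f(x) = x² - 5
f'(x) = 2x
x₀ = 2.3

Newton-Raphson formula: x_{n+1} = x_n - f(x_n)/f'(x_n)

Iteration 1:
  f(2.300000) = 0.290000
  f'(2.300000) = 4.600000
  x_1 = 2.300000 - 0.290000/4.600000 = 2.236957
Iteration 2:
  f(2.236957) = 0.003974
  f'(2.236957) = 4.473913
  x_2 = 2.236957 - 0.003974/4.473913 = 2.236068
Iteration 3:
  f(2.236068) = 0.000001
  f'(2.236068) = 4.472136
  x_3 = 2.236068 - 0.000001/4.472136 = 2.236068
Iteration 4:
  f(2.236068) = 0.000000
  f'(2.236068) = 4.472136
  x_4 = 2.236068 - 0.000000/4.472136 = 2.236068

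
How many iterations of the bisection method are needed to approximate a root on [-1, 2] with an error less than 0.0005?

We need (b-a)/2^n ≤ 0.0005
(2 - (-1))/2^n ≤ 0.0005
3/2^n ≤ 0.0005
2^n ≥ 6000
n ≥ log₂(6000) = 12.55
n ≥ 13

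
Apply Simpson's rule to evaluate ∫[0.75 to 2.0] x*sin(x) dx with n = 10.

f(x) = x*sin(x)
a = 0.75, b = 2.0, n = 10
h = (b - a)/n = 0.125000

Simpson's rule: (h/3)[f(x₀) + 4f(x₁) + 2f(x₂) + ... + f(xₙ)]

x_0 = 0.7500, f(x_0) = 0.511229, coefficient = 1
x_1 = 0.8750, f(x_1) = 0.671601, coefficient = 4
x_2 = 1.0000, f(x_2) = 0.841471, coefficient = 2
x_3 = 1.1250, f(x_3) = 1.015051, coefficient = 4
x_4 = 1.2500, f(x_4) = 1.186231, coefficient = 2
x_5 = 1.3750, f(x_5) = 1.348728, coefficient = 4
x_6 = 1.5000, f(x_6) = 1.496242, coefficient = 2
x_7 = 1.6250, f(x_7) = 1.622613, coefficient = 4
x_8 = 1.7500, f(x_8) = 1.721975, coefficient = 2
x_9 = 1.8750, f(x_9) = 1.788911, coefficient = 4
x_10 = 2.0000, f(x_10) = 1.818595, coefficient = 1

I ≈ (0.125000/3) × 38.609279 = 1.608720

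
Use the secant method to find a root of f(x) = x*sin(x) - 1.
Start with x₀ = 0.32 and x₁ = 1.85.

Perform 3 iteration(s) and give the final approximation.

f(x) = x*sin(x) - 1
x₀ = 0.32, x₁ = 1.85

Secant formula: x_{n+1} = x_n - f(x_n)(x_n - x_{n-1})/(f(x_n) - f(x_{n-1}))

Iteration 1:
  f(0.320000) = -0.899339
  f(1.850000) = 0.778359
  x_2 = 1.850000 - 0.778359×(1.850000 - 0.320000)/(0.778359 - (-0.899339))
       = 1.140165
Iteration 2:
  f(1.850000) = 0.778359
  f(1.140165) = 0.036070
  x_3 = 1.140165 - 0.036070×(1.140165 - 1.850000)/(0.036070 - 0.778359)
       = 1.105672
Iteration 3:
  f(1.140165) = 0.036070
  f(1.105672) = -0.011789
  x_4 = 1.105672 - (-0.011789)×(1.105672 - 1.140165)/(-0.011789 - 0.036070)
       = 1.114168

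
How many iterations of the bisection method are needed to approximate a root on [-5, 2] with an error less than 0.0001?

We need (b-a)/2^n ≤ 0.0001
(2 - (-5))/2^n ≤ 0.0001
7/2^n ≤ 0.0001
2^n ≥ 70000
n ≥ log₂(70000) = 16.10
n ≥ 17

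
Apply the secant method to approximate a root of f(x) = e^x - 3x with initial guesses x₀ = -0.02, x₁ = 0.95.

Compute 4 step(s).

f(x) = e^x - 3x
x₀ = -0.02, x₁ = 0.95

Secant formula: x_{n+1} = x_n - f(x_n)(x_n - x_{n-1})/(f(x_n) - f(x_{n-1}))

Iteration 1:
  f(-0.020000) = 1.040199
  f(0.950000) = -0.264290
  x_2 = 0.950000 - (-0.264290)×(0.950000 - (-0.020000))/(-0.264290 - 1.040199)
       = 0.753477
Iteration 2:
  f(0.950000) = -0.264290
  f(0.753477) = -0.136058
  x_3 = 0.753477 - (-0.136058)×(0.753477 - 0.950000)/(-0.136058 - (-0.264290))
       = 0.544963
Iteration 3:
  f(0.753477) = -0.136058
  f(0.544963) = 0.089656
  x_4 = 0.544963 - 0.089656×(0.544963 - 0.753477)/(0.089656 - (-0.136058))
       = 0.627787
Iteration 4:
  f(0.544963) = 0.089656
  f(0.627787) = -0.009901
  x_5 = 0.627787 - (-0.009901)×(0.627787 - 0.544963)/(-0.009901 - 0.089656)
       = 0.619550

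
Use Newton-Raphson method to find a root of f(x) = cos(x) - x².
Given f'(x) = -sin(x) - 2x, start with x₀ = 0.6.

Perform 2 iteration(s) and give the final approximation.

f(x) = cos(x) - x²
f'(x) = -sin(x) - 2x
x₀ = 0.6

Newton-Raphson formula: x_{n+1} = x_n - f(x_n)/f'(x_n)

Iteration 1:
  f(0.600000) = 0.465336
  f'(0.600000) = -1.764642
  x_1 = 0.600000 - 0.465336/(-1.764642) = 0.863700
Iteration 2:
  f(0.863700) = -0.096348
  f'(0.863700) = -2.487650
  x_2 = 0.863700 - (-0.096348)/(-2.487650) = 0.824969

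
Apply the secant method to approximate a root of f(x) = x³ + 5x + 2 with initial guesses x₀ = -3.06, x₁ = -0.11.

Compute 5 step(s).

f(x) = x³ + 5x + 2
x₀ = -3.06, x₁ = -0.11

Secant formula: x_{n+1} = x_n - f(x_n)(x_n - x_{n-1})/(f(x_n) - f(x_{n-1}))

Iteration 1:
  f(-3.060000) = -41.952616
  f(-0.110000) = 1.448669
  x_2 = -0.110000 - 1.448669×(-0.110000 - (-3.060000))/(1.448669 - (-41.952616))
       = -0.208467
Iteration 2:
  f(-0.110000) = 1.448669
  f(-0.208467) = 0.948608
  x_3 = -0.208467 - 0.948608×(-0.208467 - (-0.110000))/(0.948608 - 1.448669)
       = -0.395256
Iteration 3:
  f(-0.208467) = 0.948608
  f(-0.395256) = -0.038029
  x_4 = -0.395256 - (-0.038029)×(-0.395256 - (-0.208467))/(-0.038029 - 0.948608)
       = -0.388056
Iteration 4:
  f(-0.395256) = -0.038029
  f(-0.388056) = 0.001282
  x_5 = -0.388056 - 0.001282×(-0.388056 - (-0.395256))/(0.001282 - (-0.038029))
       = -0.388291
Iteration 5:
  f(-0.388056) = 0.001282
  f(-0.388291) = 0.000002
  x_6 = -0.388291 - 0.000002×(-0.388291 - (-0.388056))/(0.000002 - 0.001282)
       = -0.388291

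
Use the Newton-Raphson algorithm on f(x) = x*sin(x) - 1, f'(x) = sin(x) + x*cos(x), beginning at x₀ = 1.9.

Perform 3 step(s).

f(x) = x*sin(x) - 1
f'(x) = sin(x) + x*cos(x)
x₀ = 1.9

Newton-Raphson formula: x_{n+1} = x_n - f(x_n)/f'(x_n)

Iteration 1:
  f(1.900000) = 0.797970
  f'(1.900000) = 0.332050
  x_1 = 1.900000 - 0.797970/0.332050 = -0.503163
Iteration 2:
  f(-0.503163) = -0.757375
  f'(-0.503163) = -0.923001
  x_2 = -0.503163 - (-0.757375)/(-0.923001) = -1.323720
Iteration 3:
  f(-1.323720) = 0.283521
  f'(-1.323720) = -1.293374
  x_3 = -1.323720 - 0.283521/(-1.293374) = -1.104510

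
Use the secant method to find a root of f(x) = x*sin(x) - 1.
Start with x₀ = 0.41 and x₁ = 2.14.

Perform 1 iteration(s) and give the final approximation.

f(x) = x*sin(x) - 1
x₀ = 0.41, x₁ = 2.14

Secant formula: x_{n+1} = x_n - f(x_n)(x_n - x_{n-1})/(f(x_n) - f(x_{n-1}))

Iteration 1:
  f(0.410000) = -0.836570
  f(2.140000) = 0.802587
  x_2 = 2.140000 - 0.802587×(2.140000 - 0.410000)/(0.802587 - (-0.836570))
       = 1.292933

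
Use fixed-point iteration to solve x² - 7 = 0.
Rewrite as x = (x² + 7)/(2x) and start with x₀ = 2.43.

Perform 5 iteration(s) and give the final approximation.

Equation: x² - 7 = 0
Fixed-point form: x = (x² + 7)/(2x)
x₀ = 2.43

x_1 = g(2.430000) = 2.655329
x_2 = g(2.655329) = 2.645769
x_3 = g(2.645769) = 2.645751
x_4 = g(2.645751) = 2.645751
x_5 = g(2.645751) = 2.645751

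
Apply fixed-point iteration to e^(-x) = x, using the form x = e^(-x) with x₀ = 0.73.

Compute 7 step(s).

Equation: e^(-x) = x
Fixed-point form: x = e^(-x)
x₀ = 0.73

x_1 = g(0.730000) = 0.481909
x_2 = g(0.481909) = 0.617603
x_3 = g(0.617603) = 0.539235
x_4 = g(0.539235) = 0.583194
x_5 = g(0.583194) = 0.558113
x_6 = g(0.558113) = 0.572288
x_7 = g(0.572288) = 0.564233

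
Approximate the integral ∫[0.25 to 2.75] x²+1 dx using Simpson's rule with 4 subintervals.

f(x) = x²+1
a = 0.25, b = 2.75, n = 4
h = (b - a)/n = 0.625000

Simpson's rule: (h/3)[f(x₀) + 4f(x₁) + 2f(x₂) + ... + f(xₙ)]

x_0 = 0.2500, f(x_0) = 1.062500, coefficient = 1
x_1 = 0.8750, f(x_1) = 1.765625, coefficient = 4
x_2 = 1.5000, f(x_2) = 3.250000, coefficient = 2
x_3 = 2.1250, f(x_3) = 5.515625, coefficient = 4
x_4 = 2.7500, f(x_4) = 8.562500, coefficient = 1

I ≈ (0.625000/3) × 45.250000 = 9.427083
Exact value: 9.427083
Error: 0.000000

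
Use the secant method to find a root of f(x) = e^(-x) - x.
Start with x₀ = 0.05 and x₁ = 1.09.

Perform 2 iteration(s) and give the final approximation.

f(x) = e^(-x) - x
x₀ = 0.05, x₁ = 1.09

Secant formula: x_{n+1} = x_n - f(x_n)(x_n - x_{n-1})/(f(x_n) - f(x_{n-1}))

Iteration 1:
  f(0.050000) = 0.901229
  f(1.090000) = -0.753784
  x_2 = 1.090000 - (-0.753784)×(1.090000 - 0.050000)/(-0.753784 - 0.901229)
       = 0.616327
Iteration 2:
  f(1.090000) = -0.753784
  f(0.616327) = -0.076403
  x_3 = 0.616327 - (-0.076403)×(0.616327 - 1.090000)/(-0.076403 - (-0.753784))
       = 0.562900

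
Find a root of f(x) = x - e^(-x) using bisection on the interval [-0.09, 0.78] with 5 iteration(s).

f(x) = x - e^(-x)
Initial interval: [-0.09, 0.78]

Iteration 1:
  c_1 = (-0.090000 + 0.780000)/2 = 0.345000
  f(c_1) = f(0.345000) = -0.363220
  f(a) × f(c) ≥ 0, new interval: [0.345000, 0.780000]
Iteration 2:
  c_2 = (0.345000 + 0.780000)/2 = 0.562500
  f(c_2) = f(0.562500) = -0.007283
  f(a) × f(c) ≥ 0, new interval: [0.562500, 0.780000]
Iteration 3:
  c_3 = (0.562500 + 0.780000)/2 = 0.671250
  f(c_3) = f(0.671250) = 0.160181
  f(a) × f(c) < 0, new interval: [0.562500, 0.671250]
Iteration 4:
  c_4 = (0.562500 + 0.671250)/2 = 0.616875
  f(c_4) = f(0.616875) = 0.077247
  f(a) × f(c) < 0, new interval: [0.562500, 0.616875]
Iteration 5:
  c_5 = (0.562500 + 0.616875)/2 = 0.589688
  f(c_5) = f(0.589688) = 0.035187
  f(a) × f(c) < 0, new interval: [0.562500, 0.589688]

After 5 iteration(s), the approximation is c_5 = 0.589688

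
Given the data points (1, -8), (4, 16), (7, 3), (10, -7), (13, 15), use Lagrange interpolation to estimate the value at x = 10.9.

Lagrange interpolation formula:
P(x) = Σ yᵢ × Lᵢ(x)
where Lᵢ(x) = Π_{j≠i} (x - xⱼ)/(xᵢ - xⱼ)

L_0(10.9) = (10.9 - 4)/(1 - 4) × (10.9 - 7)/(1 - 7) × (10.9 - 10)/(1 - 10) × (10.9 - 13)/(1 - 13) = -0.026163
L_1(10.9) = (10.9 - 1)/(4 - 1) × (10.9 - 7)/(4 - 7) × (10.9 - 10)/(4 - 10) × (10.9 - 13)/(4 - 13) = 0.150150
L_2(10.9) = (10.9 - 1)/(7 - 1) × (10.9 - 4)/(7 - 4) × (10.9 - 10)/(7 - 10) × (10.9 - 13)/(7 - 13) = -0.398475
L_3(10.9) = (10.9 - 1)/(10 - 1) × (10.9 - 4)/(10 - 4) × (10.9 - 7)/(10 - 7) × (10.9 - 13)/(10 - 13) = 1.151150
L_4(10.9) = (10.9 - 1)/(13 - 1) × (10.9 - 4)/(13 - 4) × (10.9 - 7)/(13 - 7) × (10.9 - 10)/(13 - 10) = 0.123338

P(10.9) = (-8)×L_0(10.9) + 16×L_1(10.9) + 3×L_2(10.9) + (-7)×L_3(10.9) + 15×L_4(10.9)
P(10.9) = -4.791713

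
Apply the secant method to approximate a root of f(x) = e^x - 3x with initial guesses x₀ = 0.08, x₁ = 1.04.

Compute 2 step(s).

f(x) = e^x - 3x
x₀ = 0.08, x₁ = 1.04

Secant formula: x_{n+1} = x_n - f(x_n)(x_n - x_{n-1})/(f(x_n) - f(x_{n-1}))

Iteration 1:
  f(0.080000) = 0.843287
  f(1.040000) = -0.290783
  x_2 = 1.040000 - (-0.290783)×(1.040000 - 0.080000)/(-0.290783 - 0.843287)
       = 0.793850
Iteration 2:
  f(1.040000) = -0.290783
  f(0.793850) = -0.169654
  x_3 = 0.793850 - (-0.169654)×(0.793850 - 1.040000)/(-0.169654 - (-0.290783))
       = 0.449090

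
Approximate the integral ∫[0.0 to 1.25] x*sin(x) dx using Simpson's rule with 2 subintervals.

f(x) = x*sin(x)
a = 0.0, b = 1.25, n = 2
h = (b - a)/n = 0.625000

Simpson's rule: (h/3)[f(x₀) + 4f(x₁) + 2f(x₂) + ... + f(xₙ)]

x_0 = 0.0000, f(x_0) = 0.000000, coefficient = 1
x_1 = 0.6250, f(x_1) = 0.365686, coefficient = 4
x_2 = 1.2500, f(x_2) = 1.186231, coefficient = 1

I ≈ (0.625000/3) × 2.648974 = 0.551870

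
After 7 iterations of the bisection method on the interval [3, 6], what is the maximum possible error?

Bisection error bound: |error| ≤ (b-a)/2^n
|error| ≤ (6 - 3)/2^7 = 3/2^7
|error| ≤ 0.0234375000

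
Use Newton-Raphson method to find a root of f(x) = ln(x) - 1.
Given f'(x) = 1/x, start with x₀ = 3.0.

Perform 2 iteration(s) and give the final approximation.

f(x) = ln(x) - 1
f'(x) = 1/x
x₀ = 3.0

Newton-Raphson formula: x_{n+1} = x_n - f(x_n)/f'(x_n)

Iteration 1:
  f(3.000000) = 0.098612
  f'(3.000000) = 0.333333
  x_1 = 3.000000 - 0.098612/0.333333 = 2.704163
Iteration 2:
  f(2.704163) = -0.005208
  f'(2.704163) = 0.369800
  x_2 = 2.704163 - (-0.005208)/0.369800 = 2.718245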